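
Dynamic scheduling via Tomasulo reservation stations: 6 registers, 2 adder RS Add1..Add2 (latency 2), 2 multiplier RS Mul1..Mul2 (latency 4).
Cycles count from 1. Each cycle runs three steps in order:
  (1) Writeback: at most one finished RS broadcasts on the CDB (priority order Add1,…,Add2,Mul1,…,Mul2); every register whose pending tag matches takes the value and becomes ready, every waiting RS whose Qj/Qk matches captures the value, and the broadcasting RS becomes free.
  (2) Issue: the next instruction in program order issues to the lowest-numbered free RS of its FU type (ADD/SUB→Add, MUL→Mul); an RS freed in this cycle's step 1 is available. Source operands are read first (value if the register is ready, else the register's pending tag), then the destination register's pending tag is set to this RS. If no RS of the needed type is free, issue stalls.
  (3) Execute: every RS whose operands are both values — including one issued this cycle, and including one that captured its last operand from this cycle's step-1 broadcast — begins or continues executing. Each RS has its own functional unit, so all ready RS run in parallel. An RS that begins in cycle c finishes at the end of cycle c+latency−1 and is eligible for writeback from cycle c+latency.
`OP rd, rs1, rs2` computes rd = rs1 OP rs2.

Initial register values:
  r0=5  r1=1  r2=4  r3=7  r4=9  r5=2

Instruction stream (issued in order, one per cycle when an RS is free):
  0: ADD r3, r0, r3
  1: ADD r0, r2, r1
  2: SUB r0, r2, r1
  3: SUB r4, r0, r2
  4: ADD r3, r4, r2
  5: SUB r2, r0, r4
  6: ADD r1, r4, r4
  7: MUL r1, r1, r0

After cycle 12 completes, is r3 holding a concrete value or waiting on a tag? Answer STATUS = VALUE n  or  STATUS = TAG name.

  c1: issue ADD r3<-Add1  regs: r0:5,r1:1,r2:4,r3:Add1,r4:9,r5:2
  c2: issue ADD r0<-Add2  regs: r0:Add2,r1:1,r2:4,r3:Add1,r4:9,r5:2
  c3: CDB Add1=12; issue SUB r0<-Add1  regs: r0:Add1,r1:1,r2:4,r3:12,r4:9,r5:2
  c4: CDB Add2=5; issue SUB r4<-Add2  regs: r0:Add1,r1:1,r2:4,r3:12,r4:Add2,r5:2
  c5: CDB Add1=3; issue ADD r3<-Add1  regs: r0:3,r1:1,r2:4,r3:Add1,r4:Add2,r5:2
  c6: stall  regs: r0:3,r1:1,r2:4,r3:Add1,r4:Add2,r5:2
  c7: CDB Add2=-1; issue SUB r2<-Add2  regs: r0:3,r1:1,r2:Add2,r3:Add1,r4:-1,r5:2
  c8: stall  regs: r0:3,r1:1,r2:Add2,r3:Add1,r4:-1,r5:2
  c9: CDB Add1=3; issue ADD r1<-Add1  regs: r0:3,r1:Add1,r2:Add2,r3:3,r4:-1,r5:2
  c10: CDB Add2=4; issue MUL r1<-Mul1  regs: r0:3,r1:Mul1,r2:4,r3:3,r4:-1,r5:2
  c11: CDB Add1=-2  regs: r0:3,r1:Mul1,r2:4,r3:3,r4:-1,r5:2
  c12: -  regs: r0:3,r1:Mul1,r2:4,r3:3,r4:-1,r5:2

STATUS = VALUE 3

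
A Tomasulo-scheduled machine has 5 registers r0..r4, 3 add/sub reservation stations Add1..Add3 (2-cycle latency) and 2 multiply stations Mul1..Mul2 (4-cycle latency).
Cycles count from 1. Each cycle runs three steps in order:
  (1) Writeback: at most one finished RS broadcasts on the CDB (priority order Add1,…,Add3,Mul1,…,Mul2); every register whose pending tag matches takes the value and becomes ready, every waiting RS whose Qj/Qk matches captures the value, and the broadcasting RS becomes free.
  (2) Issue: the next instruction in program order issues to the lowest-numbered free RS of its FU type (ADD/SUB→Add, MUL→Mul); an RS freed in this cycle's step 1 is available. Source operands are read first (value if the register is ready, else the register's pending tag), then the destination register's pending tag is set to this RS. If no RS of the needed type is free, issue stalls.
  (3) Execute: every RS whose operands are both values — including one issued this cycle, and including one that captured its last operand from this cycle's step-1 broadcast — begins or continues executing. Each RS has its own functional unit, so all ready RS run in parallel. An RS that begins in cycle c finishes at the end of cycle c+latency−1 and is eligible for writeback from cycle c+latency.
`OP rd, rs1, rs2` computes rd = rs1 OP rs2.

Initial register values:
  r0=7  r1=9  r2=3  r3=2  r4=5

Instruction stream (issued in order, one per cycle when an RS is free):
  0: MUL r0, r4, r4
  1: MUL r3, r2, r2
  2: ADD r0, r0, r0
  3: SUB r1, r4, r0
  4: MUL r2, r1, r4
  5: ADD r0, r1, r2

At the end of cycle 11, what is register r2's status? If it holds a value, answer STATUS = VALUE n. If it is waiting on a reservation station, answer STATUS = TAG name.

STATUS = TAG Mul1

cycle 1: issue MUL r0<-Mul1 // r0:Mul1,r1:9,r2:3,r3:2,r4:5
cycle 2: issue MUL r3<-Mul2 // r0:Mul1,r1:9,r2:3,r3:Mul2,r4:5
cycle 3: issue ADD r0<-Add1 // r0:Add1,r1:9,r2:3,r3:Mul2,r4:5
cycle 4: issue SUB r1<-Add2 // r0:Add1,r1:Add2,r2:3,r3:Mul2,r4:5
cycle 5: CDB Mul1=25; issue MUL r2<-Mul1 // r0:Add1,r1:Add2,r2:Mul1,r3:Mul2,r4:5
cycle 6: CDB Mul2=9; issue ADD r0<-Add3 // r0:Add3,r1:Add2,r2:Mul1,r3:9,r4:5
cycle 7: CDB Add1=50 // r0:Add3,r1:Add2,r2:Mul1,r3:9,r4:5
cycle 8: - // r0:Add3,r1:Add2,r2:Mul1,r3:9,r4:5
cycle 9: CDB Add2=-45 // r0:Add3,r1:-45,r2:Mul1,r3:9,r4:5
cycle 10: - // r0:Add3,r1:-45,r2:Mul1,r3:9,r4:5
cycle 11: - // r0:Add3,r1:-45,r2:Mul1,r3:9,r4:5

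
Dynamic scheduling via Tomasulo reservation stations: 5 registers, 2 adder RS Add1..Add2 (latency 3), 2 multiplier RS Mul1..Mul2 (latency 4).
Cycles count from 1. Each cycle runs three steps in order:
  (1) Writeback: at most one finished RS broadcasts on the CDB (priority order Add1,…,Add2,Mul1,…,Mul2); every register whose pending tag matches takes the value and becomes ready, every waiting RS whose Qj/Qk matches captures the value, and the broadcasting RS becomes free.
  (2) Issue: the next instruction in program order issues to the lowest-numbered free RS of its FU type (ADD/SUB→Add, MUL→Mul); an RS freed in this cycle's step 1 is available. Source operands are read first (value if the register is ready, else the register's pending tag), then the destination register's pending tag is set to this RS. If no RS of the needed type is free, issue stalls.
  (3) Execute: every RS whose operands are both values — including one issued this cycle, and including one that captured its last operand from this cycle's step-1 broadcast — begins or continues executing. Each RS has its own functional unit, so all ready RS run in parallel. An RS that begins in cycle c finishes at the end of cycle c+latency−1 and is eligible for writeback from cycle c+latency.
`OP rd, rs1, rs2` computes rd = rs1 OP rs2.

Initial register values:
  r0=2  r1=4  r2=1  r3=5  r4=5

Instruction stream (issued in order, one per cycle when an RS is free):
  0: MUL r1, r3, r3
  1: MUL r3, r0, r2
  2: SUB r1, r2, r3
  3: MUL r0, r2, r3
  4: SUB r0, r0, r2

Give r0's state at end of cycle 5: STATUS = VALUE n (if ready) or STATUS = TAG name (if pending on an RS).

STATUS = TAG Mul1

  c1: issue MUL r1<-Mul1  regs: r0:2,r1:Mul1,r2:1,r3:5,r4:5
  c2: issue MUL r3<-Mul2  regs: r0:2,r1:Mul1,r2:1,r3:Mul2,r4:5
  c3: issue SUB r1<-Add1  regs: r0:2,r1:Add1,r2:1,r3:Mul2,r4:5
  c4: stall  regs: r0:2,r1:Add1,r2:1,r3:Mul2,r4:5
  c5: CDB Mul1=25; issue MUL r0<-Mul1  regs: r0:Mul1,r1:Add1,r2:1,r3:Mul2,r4:5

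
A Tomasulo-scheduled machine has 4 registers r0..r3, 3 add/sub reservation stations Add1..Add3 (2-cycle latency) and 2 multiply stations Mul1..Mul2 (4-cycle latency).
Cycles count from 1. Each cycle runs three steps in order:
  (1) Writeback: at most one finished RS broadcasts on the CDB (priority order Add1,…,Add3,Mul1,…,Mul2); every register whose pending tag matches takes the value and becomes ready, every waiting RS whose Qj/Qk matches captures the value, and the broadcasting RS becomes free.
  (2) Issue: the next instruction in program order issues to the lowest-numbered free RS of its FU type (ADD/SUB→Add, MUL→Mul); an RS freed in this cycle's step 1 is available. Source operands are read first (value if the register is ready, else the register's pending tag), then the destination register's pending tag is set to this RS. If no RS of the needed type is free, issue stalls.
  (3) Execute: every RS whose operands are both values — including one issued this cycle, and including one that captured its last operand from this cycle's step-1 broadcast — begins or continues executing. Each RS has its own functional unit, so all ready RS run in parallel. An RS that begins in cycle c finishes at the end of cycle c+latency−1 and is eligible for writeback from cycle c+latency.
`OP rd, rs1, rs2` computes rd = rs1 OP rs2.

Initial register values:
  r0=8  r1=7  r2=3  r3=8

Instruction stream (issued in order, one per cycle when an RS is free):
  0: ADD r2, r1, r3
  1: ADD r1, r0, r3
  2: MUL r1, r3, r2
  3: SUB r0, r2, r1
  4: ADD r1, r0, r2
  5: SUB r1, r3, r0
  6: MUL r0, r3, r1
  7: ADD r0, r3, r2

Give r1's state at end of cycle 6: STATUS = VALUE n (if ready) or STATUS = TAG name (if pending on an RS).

STATUS = TAG Add3

  c1: issue ADD r2<-Add1  regs: r0:8,r1:7,r2:Add1,r3:8
  c2: issue ADD r1<-Add2  regs: r0:8,r1:Add2,r2:Add1,r3:8
  c3: CDB Add1=15; issue MUL r1<-Mul1  regs: r0:8,r1:Mul1,r2:15,r3:8
  c4: CDB Add2=16; issue SUB r0<-Add1  regs: r0:Add1,r1:Mul1,r2:15,r3:8
  c5: issue ADD r1<-Add2  regs: r0:Add1,r1:Add2,r2:15,r3:8
  c6: issue SUB r1<-Add3  regs: r0:Add1,r1:Add3,r2:15,r3:8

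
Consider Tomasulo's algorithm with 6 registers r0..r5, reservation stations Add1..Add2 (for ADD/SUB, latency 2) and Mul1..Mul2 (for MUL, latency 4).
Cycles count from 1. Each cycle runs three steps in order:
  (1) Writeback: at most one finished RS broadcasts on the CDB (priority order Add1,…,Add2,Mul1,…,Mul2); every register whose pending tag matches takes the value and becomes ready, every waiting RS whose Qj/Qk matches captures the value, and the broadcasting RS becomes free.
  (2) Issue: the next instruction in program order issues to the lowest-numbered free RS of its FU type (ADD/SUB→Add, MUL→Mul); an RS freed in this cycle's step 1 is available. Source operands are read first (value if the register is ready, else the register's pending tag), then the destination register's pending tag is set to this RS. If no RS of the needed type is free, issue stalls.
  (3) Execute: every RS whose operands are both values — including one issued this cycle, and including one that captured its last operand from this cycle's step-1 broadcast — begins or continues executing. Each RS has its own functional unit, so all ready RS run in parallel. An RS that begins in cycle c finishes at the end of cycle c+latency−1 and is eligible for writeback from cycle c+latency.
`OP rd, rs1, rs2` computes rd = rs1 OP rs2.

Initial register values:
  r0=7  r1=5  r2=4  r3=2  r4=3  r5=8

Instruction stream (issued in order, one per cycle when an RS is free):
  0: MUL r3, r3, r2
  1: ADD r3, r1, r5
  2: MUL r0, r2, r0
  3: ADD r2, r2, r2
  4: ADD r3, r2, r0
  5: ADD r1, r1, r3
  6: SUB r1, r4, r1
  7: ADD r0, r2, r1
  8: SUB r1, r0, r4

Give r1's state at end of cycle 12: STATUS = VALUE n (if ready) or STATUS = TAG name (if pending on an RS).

  c1: issue MUL r3<-Mul1  regs: r0:7,r1:5,r2:4,r3:Mul1,r4:3,r5:8
  c2: issue ADD r3<-Add1  regs: r0:7,r1:5,r2:4,r3:Add1,r4:3,r5:8
  c3: issue MUL r0<-Mul2  regs: r0:Mul2,r1:5,r2:4,r3:Add1,r4:3,r5:8
  c4: CDB Add1=13; issue ADD r2<-Add1  regs: r0:Mul2,r1:5,r2:Add1,r3:13,r4:3,r5:8
  c5: CDB Mul1=8; issue ADD r3<-Add2  regs: r0:Mul2,r1:5,r2:Add1,r3:Add2,r4:3,r5:8
  c6: CDB Add1=8; issue ADD r1<-Add1  regs: r0:Mul2,r1:Add1,r2:8,r3:Add2,r4:3,r5:8
  c7: CDB Mul2=28; stall  regs: r0:28,r1:Add1,r2:8,r3:Add2,r4:3,r5:8
  c8: stall  regs: r0:28,r1:Add1,r2:8,r3:Add2,r4:3,r5:8
  c9: CDB Add2=36; issue SUB r1<-Add2  regs: r0:28,r1:Add2,r2:8,r3:36,r4:3,r5:8
  c10: stall  regs: r0:28,r1:Add2,r2:8,r3:36,r4:3,r5:8
  c11: CDB Add1=41; issue ADD r0<-Add1  regs: r0:Add1,r1:Add2,r2:8,r3:36,r4:3,r5:8
  c12: stall  regs: r0:Add1,r1:Add2,r2:8,r3:36,r4:3,r5:8

STATUS = TAG Add2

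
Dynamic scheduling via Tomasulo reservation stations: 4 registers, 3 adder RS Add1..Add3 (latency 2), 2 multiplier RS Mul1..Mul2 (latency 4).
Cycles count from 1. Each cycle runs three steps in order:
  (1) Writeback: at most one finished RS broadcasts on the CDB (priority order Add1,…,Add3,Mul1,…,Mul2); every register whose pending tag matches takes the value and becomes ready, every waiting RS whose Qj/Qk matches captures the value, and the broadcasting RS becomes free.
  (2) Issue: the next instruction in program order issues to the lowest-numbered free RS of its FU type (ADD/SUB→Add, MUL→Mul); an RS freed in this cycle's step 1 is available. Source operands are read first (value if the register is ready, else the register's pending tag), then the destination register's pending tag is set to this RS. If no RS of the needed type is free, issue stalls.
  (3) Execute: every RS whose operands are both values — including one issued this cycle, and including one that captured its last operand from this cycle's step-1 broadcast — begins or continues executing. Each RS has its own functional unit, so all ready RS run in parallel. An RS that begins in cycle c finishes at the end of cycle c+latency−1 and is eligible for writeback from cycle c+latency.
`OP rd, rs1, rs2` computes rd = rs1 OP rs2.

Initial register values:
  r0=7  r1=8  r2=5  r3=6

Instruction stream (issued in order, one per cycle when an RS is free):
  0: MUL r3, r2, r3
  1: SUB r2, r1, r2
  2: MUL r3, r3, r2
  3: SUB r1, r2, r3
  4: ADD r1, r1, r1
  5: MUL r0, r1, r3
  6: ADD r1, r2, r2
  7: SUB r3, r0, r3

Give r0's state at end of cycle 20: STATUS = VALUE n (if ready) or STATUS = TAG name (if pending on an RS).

cycle 1: issue MUL r3<-Mul1 // r0:7,r1:8,r2:5,r3:Mul1
cycle 2: issue SUB r2<-Add1 // r0:7,r1:8,r2:Add1,r3:Mul1
cycle 3: issue MUL r3<-Mul2 // r0:7,r1:8,r2:Add1,r3:Mul2
cycle 4: CDB Add1=3; issue SUB r1<-Add1 // r0:7,r1:Add1,r2:3,r3:Mul2
cycle 5: CDB Mul1=30; issue ADD r1<-Add2 // r0:7,r1:Add2,r2:3,r3:Mul2
cycle 6: issue MUL r0<-Mul1 // r0:Mul1,r1:Add2,r2:3,r3:Mul2
cycle 7: issue ADD r1<-Add3 // r0:Mul1,r1:Add3,r2:3,r3:Mul2
cycle 8: stall // r0:Mul1,r1:Add3,r2:3,r3:Mul2
cycle 9: CDB Add3=6; issue SUB r3<-Add3 // r0:Mul1,r1:6,r2:3,r3:Add3
cycle 10: CDB Mul2=90 // r0:Mul1,r1:6,r2:3,r3:Add3
cycle 11: - // r0:Mul1,r1:6,r2:3,r3:Add3
cycle 12: CDB Add1=-87 // r0:Mul1,r1:6,r2:3,r3:Add3
cycle 13: - // r0:Mul1,r1:6,r2:3,r3:Add3
cycle 14: CDB Add2=-174 // r0:Mul1,r1:6,r2:3,r3:Add3
cycle 15: - // r0:Mul1,r1:6,r2:3,r3:Add3
cycle 16: - // r0:Mul1,r1:6,r2:3,r3:Add3
cycle 17: - // r0:Mul1,r1:6,r2:3,r3:Add3
cycle 18: CDB Mul1=-15660 // r0:-15660,r1:6,r2:3,r3:Add3
cycle 19: - // r0:-15660,r1:6,r2:3,r3:Add3
cycle 20: CDB Add3=-15750 // r0:-15660,r1:6,r2:3,r3:-15750

STATUS = VALUE -15660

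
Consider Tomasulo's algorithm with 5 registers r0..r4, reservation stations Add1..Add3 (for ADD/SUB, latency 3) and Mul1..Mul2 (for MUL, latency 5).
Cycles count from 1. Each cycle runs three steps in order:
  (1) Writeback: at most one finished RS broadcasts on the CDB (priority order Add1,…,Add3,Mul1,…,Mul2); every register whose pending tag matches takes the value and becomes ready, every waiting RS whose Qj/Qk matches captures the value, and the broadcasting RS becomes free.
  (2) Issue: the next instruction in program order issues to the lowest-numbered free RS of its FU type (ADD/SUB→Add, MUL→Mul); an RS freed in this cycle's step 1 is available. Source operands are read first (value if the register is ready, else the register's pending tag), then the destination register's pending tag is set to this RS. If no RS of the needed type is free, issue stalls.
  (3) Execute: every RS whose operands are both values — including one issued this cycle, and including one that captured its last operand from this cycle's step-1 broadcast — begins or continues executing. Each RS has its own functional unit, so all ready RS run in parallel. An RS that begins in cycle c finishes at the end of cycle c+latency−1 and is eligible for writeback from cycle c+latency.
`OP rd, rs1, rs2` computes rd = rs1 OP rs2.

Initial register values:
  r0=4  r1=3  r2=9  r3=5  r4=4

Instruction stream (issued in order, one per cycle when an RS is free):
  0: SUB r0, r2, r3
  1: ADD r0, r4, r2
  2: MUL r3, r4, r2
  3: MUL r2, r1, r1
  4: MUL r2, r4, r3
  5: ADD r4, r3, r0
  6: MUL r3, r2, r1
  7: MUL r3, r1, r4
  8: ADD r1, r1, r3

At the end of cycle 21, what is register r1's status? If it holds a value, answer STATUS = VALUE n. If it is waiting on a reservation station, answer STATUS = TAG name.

STATUS = VALUE 150

c1: issue SUB r0<-Add1 | r0:Add1,r1:3,r2:9,r3:5,r4:4
c2: issue ADD r0<-Add2 | r0:Add2,r1:3,r2:9,r3:5,r4:4
c3: issue MUL r3<-Mul1 | r0:Add2,r1:3,r2:9,r3:Mul1,r4:4
c4: CDB Add1=4; issue MUL r2<-Mul2 | r0:Add2,r1:3,r2:Mul2,r3:Mul1,r4:4
c5: CDB Add2=13; stall | r0:13,r1:3,r2:Mul2,r3:Mul1,r4:4
c6: stall | r0:13,r1:3,r2:Mul2,r3:Mul1,r4:4
c7: stall | r0:13,r1:3,r2:Mul2,r3:Mul1,r4:4
c8: CDB Mul1=36; issue MUL r2<-Mul1 | r0:13,r1:3,r2:Mul1,r3:36,r4:4
c9: CDB Mul2=9; issue ADD r4<-Add1 | r0:13,r1:3,r2:Mul1,r3:36,r4:Add1
c10: issue MUL r3<-Mul2 | r0:13,r1:3,r2:Mul1,r3:Mul2,r4:Add1
c11: stall | r0:13,r1:3,r2:Mul1,r3:Mul2,r4:Add1
c12: CDB Add1=49; stall | r0:13,r1:3,r2:Mul1,r3:Mul2,r4:49
c13: CDB Mul1=144; issue MUL r3<-Mul1 | r0:13,r1:3,r2:144,r3:Mul1,r4:49
c14: issue ADD r1<-Add1 | r0:13,r1:Add1,r2:144,r3:Mul1,r4:49
c15: - | r0:13,r1:Add1,r2:144,r3:Mul1,r4:49
c16: - | r0:13,r1:Add1,r2:144,r3:Mul1,r4:49
c17: - | r0:13,r1:Add1,r2:144,r3:Mul1,r4:49
c18: CDB Mul1=147 | r0:13,r1:Add1,r2:144,r3:147,r4:49
c19: CDB Mul2=432 | r0:13,r1:Add1,r2:144,r3:147,r4:49
c20: - | r0:13,r1:Add1,r2:144,r3:147,r4:49
c21: CDB Add1=150 | r0:13,r1:150,r2:144,r3:147,r4:49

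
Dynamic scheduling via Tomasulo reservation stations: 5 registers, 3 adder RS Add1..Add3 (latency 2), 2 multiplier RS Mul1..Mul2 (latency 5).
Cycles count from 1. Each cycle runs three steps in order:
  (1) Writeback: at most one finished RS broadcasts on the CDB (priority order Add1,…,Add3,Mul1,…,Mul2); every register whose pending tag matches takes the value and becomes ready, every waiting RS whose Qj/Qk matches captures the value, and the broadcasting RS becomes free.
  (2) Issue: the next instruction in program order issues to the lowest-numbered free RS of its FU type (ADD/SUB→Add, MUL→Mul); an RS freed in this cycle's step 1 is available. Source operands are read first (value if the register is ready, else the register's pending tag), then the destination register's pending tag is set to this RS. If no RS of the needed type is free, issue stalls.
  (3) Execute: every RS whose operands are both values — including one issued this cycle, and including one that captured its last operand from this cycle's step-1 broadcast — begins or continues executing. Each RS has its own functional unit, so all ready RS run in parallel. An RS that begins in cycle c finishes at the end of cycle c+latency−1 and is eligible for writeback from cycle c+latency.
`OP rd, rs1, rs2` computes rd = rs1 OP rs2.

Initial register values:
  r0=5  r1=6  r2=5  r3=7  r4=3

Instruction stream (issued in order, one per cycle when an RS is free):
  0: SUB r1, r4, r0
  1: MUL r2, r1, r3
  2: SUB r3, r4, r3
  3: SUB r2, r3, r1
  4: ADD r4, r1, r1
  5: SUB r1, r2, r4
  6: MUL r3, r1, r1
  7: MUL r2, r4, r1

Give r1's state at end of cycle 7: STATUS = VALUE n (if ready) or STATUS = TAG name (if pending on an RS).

STATUS = TAG Add3

c1: issue SUB r1<-Add1 | r0:5,r1:Add1,r2:5,r3:7,r4:3
c2: issue MUL r2<-Mul1 | r0:5,r1:Add1,r2:Mul1,r3:7,r4:3
c3: CDB Add1=-2; issue SUB r3<-Add1 | r0:5,r1:-2,r2:Mul1,r3:Add1,r4:3
c4: issue SUB r2<-Add2 | r0:5,r1:-2,r2:Add2,r3:Add1,r4:3
c5: CDB Add1=-4; issue ADD r4<-Add1 | r0:5,r1:-2,r2:Add2,r3:-4,r4:Add1
c6: issue SUB r1<-Add3 | r0:5,r1:Add3,r2:Add2,r3:-4,r4:Add1
c7: CDB Add1=-4; issue MUL r3<-Mul2 | r0:5,r1:Add3,r2:Add2,r3:Mul2,r4:-4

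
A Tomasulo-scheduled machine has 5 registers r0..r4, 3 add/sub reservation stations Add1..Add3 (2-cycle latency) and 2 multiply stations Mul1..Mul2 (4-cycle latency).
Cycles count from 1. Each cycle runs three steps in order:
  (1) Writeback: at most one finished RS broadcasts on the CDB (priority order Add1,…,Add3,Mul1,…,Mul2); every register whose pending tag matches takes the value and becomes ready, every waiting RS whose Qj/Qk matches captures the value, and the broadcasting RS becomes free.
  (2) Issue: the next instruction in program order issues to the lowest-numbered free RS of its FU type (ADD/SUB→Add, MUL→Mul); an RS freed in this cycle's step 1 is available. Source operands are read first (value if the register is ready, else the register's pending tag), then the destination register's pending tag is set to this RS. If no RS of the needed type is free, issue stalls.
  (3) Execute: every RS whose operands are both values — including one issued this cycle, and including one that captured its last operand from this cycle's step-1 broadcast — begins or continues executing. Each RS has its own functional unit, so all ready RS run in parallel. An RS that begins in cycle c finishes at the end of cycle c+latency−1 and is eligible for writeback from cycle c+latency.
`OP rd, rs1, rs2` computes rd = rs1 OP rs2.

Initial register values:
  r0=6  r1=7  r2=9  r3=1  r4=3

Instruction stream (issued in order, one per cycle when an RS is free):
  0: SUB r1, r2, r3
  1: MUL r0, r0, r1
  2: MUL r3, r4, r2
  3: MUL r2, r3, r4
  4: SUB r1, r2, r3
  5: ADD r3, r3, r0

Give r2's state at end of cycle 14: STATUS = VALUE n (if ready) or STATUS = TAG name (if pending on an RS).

STATUS = VALUE 81

c1: issue SUB r1<-Add1 | r0:6,r1:Add1,r2:9,r3:1,r4:3
c2: issue MUL r0<-Mul1 | r0:Mul1,r1:Add1,r2:9,r3:1,r4:3
c3: CDB Add1=8; issue MUL r3<-Mul2 | r0:Mul1,r1:8,r2:9,r3:Mul2,r4:3
c4: stall | r0:Mul1,r1:8,r2:9,r3:Mul2,r4:3
c5: stall | r0:Mul1,r1:8,r2:9,r3:Mul2,r4:3
c6: stall | r0:Mul1,r1:8,r2:9,r3:Mul2,r4:3
c7: CDB Mul1=48; issue MUL r2<-Mul1 | r0:48,r1:8,r2:Mul1,r3:Mul2,r4:3
c8: CDB Mul2=27; issue SUB r1<-Add1 | r0:48,r1:Add1,r2:Mul1,r3:27,r4:3
c9: issue ADD r3<-Add2 | r0:48,r1:Add1,r2:Mul1,r3:Add2,r4:3
c10: - | r0:48,r1:Add1,r2:Mul1,r3:Add2,r4:3
c11: CDB Add2=75 | r0:48,r1:Add1,r2:Mul1,r3:75,r4:3
c12: CDB Mul1=81 | r0:48,r1:Add1,r2:81,r3:75,r4:3
c13: - | r0:48,r1:Add1,r2:81,r3:75,r4:3
c14: CDB Add1=54 | r0:48,r1:54,r2:81,r3:75,r4:3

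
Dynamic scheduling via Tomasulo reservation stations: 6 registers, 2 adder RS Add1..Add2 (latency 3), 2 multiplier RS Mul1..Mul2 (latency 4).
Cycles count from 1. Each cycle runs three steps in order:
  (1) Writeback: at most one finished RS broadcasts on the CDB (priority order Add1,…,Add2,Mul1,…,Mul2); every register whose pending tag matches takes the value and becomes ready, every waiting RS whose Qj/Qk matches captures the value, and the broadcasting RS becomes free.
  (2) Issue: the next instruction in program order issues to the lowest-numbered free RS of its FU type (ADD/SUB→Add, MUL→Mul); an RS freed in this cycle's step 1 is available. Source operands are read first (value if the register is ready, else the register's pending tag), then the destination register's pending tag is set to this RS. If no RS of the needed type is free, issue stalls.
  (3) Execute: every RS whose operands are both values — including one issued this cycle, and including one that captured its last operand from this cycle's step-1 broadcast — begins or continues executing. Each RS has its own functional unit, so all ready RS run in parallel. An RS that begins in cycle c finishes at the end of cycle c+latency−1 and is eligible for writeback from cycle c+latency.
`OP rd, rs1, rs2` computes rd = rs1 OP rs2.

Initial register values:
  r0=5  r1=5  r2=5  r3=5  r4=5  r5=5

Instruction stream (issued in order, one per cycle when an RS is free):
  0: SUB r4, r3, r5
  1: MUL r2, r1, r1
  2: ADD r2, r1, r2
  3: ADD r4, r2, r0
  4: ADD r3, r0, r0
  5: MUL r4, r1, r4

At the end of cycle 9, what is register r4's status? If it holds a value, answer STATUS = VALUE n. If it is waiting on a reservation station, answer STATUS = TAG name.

STATUS = TAG Add1

c1: issue SUB r4<-Add1 | r0:5,r1:5,r2:5,r3:5,r4:Add1,r5:5
c2: issue MUL r2<-Mul1 | r0:5,r1:5,r2:Mul1,r3:5,r4:Add1,r5:5
c3: issue ADD r2<-Add2 | r0:5,r1:5,r2:Add2,r3:5,r4:Add1,r5:5
c4: CDB Add1=0; issue ADD r4<-Add1 | r0:5,r1:5,r2:Add2,r3:5,r4:Add1,r5:5
c5: stall | r0:5,r1:5,r2:Add2,r3:5,r4:Add1,r5:5
c6: CDB Mul1=25; stall | r0:5,r1:5,r2:Add2,r3:5,r4:Add1,r5:5
c7: stall | r0:5,r1:5,r2:Add2,r3:5,r4:Add1,r5:5
c8: stall | r0:5,r1:5,r2:Add2,r3:5,r4:Add1,r5:5
c9: CDB Add2=30; issue ADD r3<-Add2 | r0:5,r1:5,r2:30,r3:Add2,r4:Add1,r5:5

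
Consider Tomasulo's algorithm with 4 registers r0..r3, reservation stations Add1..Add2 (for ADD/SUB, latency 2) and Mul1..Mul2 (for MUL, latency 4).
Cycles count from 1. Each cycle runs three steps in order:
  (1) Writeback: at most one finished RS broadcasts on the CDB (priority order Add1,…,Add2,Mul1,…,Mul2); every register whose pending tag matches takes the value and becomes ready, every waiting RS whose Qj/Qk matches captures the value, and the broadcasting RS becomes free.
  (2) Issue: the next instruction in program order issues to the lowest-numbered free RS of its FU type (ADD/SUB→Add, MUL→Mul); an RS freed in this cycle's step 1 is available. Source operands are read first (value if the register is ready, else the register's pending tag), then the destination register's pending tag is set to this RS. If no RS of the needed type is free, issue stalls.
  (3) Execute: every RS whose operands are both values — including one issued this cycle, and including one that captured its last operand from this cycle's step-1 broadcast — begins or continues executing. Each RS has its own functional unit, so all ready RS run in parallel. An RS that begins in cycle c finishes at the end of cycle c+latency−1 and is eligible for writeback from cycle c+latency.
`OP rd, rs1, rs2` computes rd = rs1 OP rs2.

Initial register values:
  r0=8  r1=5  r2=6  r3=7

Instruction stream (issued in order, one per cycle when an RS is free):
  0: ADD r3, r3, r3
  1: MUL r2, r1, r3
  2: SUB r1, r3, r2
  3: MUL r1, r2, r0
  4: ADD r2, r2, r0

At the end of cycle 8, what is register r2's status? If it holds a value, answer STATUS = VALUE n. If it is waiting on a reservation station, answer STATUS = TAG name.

STATUS = TAG Add2

cycle 1: issue ADD r3<-Add1 // r0:8,r1:5,r2:6,r3:Add1
cycle 2: issue MUL r2<-Mul1 // r0:8,r1:5,r2:Mul1,r3:Add1
cycle 3: CDB Add1=14; issue SUB r1<-Add1 // r0:8,r1:Add1,r2:Mul1,r3:14
cycle 4: issue MUL r1<-Mul2 // r0:8,r1:Mul2,r2:Mul1,r3:14
cycle 5: issue ADD r2<-Add2 // r0:8,r1:Mul2,r2:Add2,r3:14
cycle 6: - // r0:8,r1:Mul2,r2:Add2,r3:14
cycle 7: CDB Mul1=70 // r0:8,r1:Mul2,r2:Add2,r3:14
cycle 8: - // r0:8,r1:Mul2,r2:Add2,r3:14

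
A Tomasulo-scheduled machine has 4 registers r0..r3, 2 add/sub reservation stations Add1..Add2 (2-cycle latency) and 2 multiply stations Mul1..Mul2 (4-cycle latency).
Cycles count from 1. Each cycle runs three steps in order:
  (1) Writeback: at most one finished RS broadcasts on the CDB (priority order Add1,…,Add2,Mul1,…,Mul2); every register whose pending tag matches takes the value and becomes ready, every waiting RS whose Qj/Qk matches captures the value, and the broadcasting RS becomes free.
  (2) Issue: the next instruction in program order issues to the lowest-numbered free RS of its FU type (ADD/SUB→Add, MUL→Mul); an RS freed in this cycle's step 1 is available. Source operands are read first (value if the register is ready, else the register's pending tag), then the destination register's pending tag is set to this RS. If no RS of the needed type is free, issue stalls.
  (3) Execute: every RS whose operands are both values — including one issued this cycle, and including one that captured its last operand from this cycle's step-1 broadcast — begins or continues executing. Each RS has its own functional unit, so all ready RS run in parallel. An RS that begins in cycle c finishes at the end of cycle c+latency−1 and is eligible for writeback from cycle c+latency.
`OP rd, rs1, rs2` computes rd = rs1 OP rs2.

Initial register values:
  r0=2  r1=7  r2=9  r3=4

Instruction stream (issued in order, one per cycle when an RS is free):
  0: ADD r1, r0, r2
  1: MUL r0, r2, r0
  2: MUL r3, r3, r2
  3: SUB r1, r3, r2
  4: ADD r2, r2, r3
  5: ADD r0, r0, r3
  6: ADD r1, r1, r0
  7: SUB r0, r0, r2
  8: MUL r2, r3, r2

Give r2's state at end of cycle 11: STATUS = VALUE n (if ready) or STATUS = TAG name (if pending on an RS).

cycle 1: issue ADD r1<-Add1 // r0:2,r1:Add1,r2:9,r3:4
cycle 2: issue MUL r0<-Mul1 // r0:Mul1,r1:Add1,r2:9,r3:4
cycle 3: CDB Add1=11; issue MUL r3<-Mul2 // r0:Mul1,r1:11,r2:9,r3:Mul2
cycle 4: issue SUB r1<-Add1 // r0:Mul1,r1:Add1,r2:9,r3:Mul2
cycle 5: issue ADD r2<-Add2 // r0:Mul1,r1:Add1,r2:Add2,r3:Mul2
cycle 6: CDB Mul1=18; stall // r0:18,r1:Add1,r2:Add2,r3:Mul2
cycle 7: CDB Mul2=36; stall // r0:18,r1:Add1,r2:Add2,r3:36
cycle 8: stall // r0:18,r1:Add1,r2:Add2,r3:36
cycle 9: CDB Add1=27; issue ADD r0<-Add1 // r0:Add1,r1:27,r2:Add2,r3:36
cycle 10: CDB Add2=45; issue ADD r1<-Add2 // r0:Add1,r1:Add2,r2:45,r3:36
cycle 11: CDB Add1=54; issue SUB r0<-Add1 // r0:Add1,r1:Add2,r2:45,r3:36

STATUS = VALUE 45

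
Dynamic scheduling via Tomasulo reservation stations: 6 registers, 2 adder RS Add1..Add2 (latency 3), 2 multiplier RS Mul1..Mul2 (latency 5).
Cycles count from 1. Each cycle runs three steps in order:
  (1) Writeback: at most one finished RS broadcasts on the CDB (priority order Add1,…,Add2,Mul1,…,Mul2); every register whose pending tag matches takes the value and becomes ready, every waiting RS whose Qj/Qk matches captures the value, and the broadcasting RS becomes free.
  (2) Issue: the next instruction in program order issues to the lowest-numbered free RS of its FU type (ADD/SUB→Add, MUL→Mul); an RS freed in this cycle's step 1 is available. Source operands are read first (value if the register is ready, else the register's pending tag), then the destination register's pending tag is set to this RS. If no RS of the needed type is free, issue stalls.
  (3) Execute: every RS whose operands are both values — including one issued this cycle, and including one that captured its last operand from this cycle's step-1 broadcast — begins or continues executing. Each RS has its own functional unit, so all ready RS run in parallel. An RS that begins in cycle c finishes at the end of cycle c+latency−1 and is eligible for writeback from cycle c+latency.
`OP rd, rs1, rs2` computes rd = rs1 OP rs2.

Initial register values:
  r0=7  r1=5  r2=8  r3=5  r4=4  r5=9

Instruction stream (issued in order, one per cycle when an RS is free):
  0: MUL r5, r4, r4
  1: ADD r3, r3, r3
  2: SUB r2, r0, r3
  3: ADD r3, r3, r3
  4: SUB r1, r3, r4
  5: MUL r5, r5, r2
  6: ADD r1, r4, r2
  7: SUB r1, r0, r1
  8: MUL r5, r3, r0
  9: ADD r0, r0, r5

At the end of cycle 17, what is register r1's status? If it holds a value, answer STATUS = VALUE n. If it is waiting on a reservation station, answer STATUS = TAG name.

STATUS = VALUE 6

c1: issue MUL r5<-Mul1 | r0:7,r1:5,r2:8,r3:5,r4:4,r5:Mul1
c2: issue ADD r3<-Add1 | r0:7,r1:5,r2:8,r3:Add1,r4:4,r5:Mul1
c3: issue SUB r2<-Add2 | r0:7,r1:5,r2:Add2,r3:Add1,r4:4,r5:Mul1
c4: stall | r0:7,r1:5,r2:Add2,r3:Add1,r4:4,r5:Mul1
c5: CDB Add1=10; issue ADD r3<-Add1 | r0:7,r1:5,r2:Add2,r3:Add1,r4:4,r5:Mul1
c6: CDB Mul1=16; stall | r0:7,r1:5,r2:Add2,r3:Add1,r4:4,r5:16
c7: stall | r0:7,r1:5,r2:Add2,r3:Add1,r4:4,r5:16
c8: CDB Add1=20; issue SUB r1<-Add1 | r0:7,r1:Add1,r2:Add2,r3:20,r4:4,r5:16
c9: CDB Add2=-3; issue MUL r5<-Mul1 | r0:7,r1:Add1,r2:-3,r3:20,r4:4,r5:Mul1
c10: issue ADD r1<-Add2 | r0:7,r1:Add2,r2:-3,r3:20,r4:4,r5:Mul1
c11: CDB Add1=16; issue SUB r1<-Add1 | r0:7,r1:Add1,r2:-3,r3:20,r4:4,r5:Mul1
c12: issue MUL r5<-Mul2 | r0:7,r1:Add1,r2:-3,r3:20,r4:4,r5:Mul2
c13: CDB Add2=1; issue ADD r0<-Add2 | r0:Add2,r1:Add1,r2:-3,r3:20,r4:4,r5:Mul2
c14: CDB Mul1=-48 | r0:Add2,r1:Add1,r2:-3,r3:20,r4:4,r5:Mul2
c15: - | r0:Add2,r1:Add1,r2:-3,r3:20,r4:4,r5:Mul2
c16: CDB Add1=6 | r0:Add2,r1:6,r2:-3,r3:20,r4:4,r5:Mul2
c17: CDB Mul2=140 | r0:Add2,r1:6,r2:-3,r3:20,r4:4,r5:140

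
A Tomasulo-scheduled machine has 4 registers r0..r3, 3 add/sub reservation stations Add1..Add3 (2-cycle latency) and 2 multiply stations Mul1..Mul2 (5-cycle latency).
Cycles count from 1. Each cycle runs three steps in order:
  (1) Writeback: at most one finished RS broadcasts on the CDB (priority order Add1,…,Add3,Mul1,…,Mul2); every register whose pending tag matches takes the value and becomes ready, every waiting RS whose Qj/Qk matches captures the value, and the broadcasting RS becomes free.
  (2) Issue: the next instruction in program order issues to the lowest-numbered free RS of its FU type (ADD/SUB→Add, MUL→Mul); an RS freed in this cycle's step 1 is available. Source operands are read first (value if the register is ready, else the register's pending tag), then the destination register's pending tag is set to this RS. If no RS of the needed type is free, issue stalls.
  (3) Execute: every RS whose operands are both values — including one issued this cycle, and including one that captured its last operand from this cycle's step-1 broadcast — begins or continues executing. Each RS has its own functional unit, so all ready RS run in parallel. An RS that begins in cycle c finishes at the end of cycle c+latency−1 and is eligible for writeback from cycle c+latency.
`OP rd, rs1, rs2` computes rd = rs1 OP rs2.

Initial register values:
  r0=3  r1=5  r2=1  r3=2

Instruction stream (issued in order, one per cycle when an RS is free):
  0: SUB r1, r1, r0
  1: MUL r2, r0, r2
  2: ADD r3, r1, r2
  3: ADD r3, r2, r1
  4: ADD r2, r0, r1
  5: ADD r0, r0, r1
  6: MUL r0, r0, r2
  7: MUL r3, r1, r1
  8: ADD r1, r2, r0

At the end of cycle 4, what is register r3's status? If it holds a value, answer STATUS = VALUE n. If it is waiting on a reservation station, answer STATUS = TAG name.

STATUS = TAG Add2

cycle 1: issue SUB r1<-Add1 // r0:3,r1:Add1,r2:1,r3:2
cycle 2: issue MUL r2<-Mul1 // r0:3,r1:Add1,r2:Mul1,r3:2
cycle 3: CDB Add1=2; issue ADD r3<-Add1 // r0:3,r1:2,r2:Mul1,r3:Add1
cycle 4: issue ADD r3<-Add2 // r0:3,r1:2,r2:Mul1,r3:Add2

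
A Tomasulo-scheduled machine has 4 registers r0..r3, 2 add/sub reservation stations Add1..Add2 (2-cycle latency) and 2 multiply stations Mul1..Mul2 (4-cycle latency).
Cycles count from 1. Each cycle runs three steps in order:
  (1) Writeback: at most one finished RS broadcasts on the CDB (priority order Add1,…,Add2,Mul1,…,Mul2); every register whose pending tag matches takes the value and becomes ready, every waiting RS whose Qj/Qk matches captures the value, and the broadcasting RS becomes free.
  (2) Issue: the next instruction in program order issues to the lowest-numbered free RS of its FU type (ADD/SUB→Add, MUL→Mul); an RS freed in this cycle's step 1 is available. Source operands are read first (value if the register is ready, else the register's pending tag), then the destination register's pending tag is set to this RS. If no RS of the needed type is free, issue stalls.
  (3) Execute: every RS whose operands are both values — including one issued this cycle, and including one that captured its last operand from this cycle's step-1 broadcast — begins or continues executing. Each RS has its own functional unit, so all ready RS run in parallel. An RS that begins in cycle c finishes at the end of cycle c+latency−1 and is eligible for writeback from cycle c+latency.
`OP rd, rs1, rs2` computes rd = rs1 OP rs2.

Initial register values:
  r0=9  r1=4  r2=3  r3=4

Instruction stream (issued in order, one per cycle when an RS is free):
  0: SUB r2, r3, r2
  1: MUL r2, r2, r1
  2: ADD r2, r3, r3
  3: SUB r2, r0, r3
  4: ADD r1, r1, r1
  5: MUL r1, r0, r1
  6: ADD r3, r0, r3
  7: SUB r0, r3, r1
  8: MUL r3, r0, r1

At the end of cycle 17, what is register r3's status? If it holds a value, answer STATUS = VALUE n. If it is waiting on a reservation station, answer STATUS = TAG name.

cycle 1: issue SUB r2<-Add1 // r0:9,r1:4,r2:Add1,r3:4
cycle 2: issue MUL r2<-Mul1 // r0:9,r1:4,r2:Mul1,r3:4
cycle 3: CDB Add1=1; issue ADD r2<-Add1 // r0:9,r1:4,r2:Add1,r3:4
cycle 4: issue SUB r2<-Add2 // r0:9,r1:4,r2:Add2,r3:4
cycle 5: CDB Add1=8; issue ADD r1<-Add1 // r0:9,r1:Add1,r2:Add2,r3:4
cycle 6: CDB Add2=5; issue MUL r1<-Mul2 // r0:9,r1:Mul2,r2:5,r3:4
cycle 7: CDB Add1=8; issue ADD r3<-Add1 // r0:9,r1:Mul2,r2:5,r3:Add1
cycle 8: CDB Mul1=4; issue SUB r0<-Add2 // r0:Add2,r1:Mul2,r2:5,r3:Add1
cycle 9: CDB Add1=13; issue MUL r3<-Mul1 // r0:Add2,r1:Mul2,r2:5,r3:Mul1
cycle 10: - // r0:Add2,r1:Mul2,r2:5,r3:Mul1
cycle 11: CDB Mul2=72 // r0:Add2,r1:72,r2:5,r3:Mul1
cycle 12: - // r0:Add2,r1:72,r2:5,r3:Mul1
cycle 13: CDB Add2=-59 // r0:-59,r1:72,r2:5,r3:Mul1
cycle 14: - // r0:-59,r1:72,r2:5,r3:Mul1
cycle 15: - // r0:-59,r1:72,r2:5,r3:Mul1
cycle 16: - // r0:-59,r1:72,r2:5,r3:Mul1
cycle 17: CDB Mul1=-4248 // r0:-59,r1:72,r2:5,r3:-4248

STATUS = VALUE -4248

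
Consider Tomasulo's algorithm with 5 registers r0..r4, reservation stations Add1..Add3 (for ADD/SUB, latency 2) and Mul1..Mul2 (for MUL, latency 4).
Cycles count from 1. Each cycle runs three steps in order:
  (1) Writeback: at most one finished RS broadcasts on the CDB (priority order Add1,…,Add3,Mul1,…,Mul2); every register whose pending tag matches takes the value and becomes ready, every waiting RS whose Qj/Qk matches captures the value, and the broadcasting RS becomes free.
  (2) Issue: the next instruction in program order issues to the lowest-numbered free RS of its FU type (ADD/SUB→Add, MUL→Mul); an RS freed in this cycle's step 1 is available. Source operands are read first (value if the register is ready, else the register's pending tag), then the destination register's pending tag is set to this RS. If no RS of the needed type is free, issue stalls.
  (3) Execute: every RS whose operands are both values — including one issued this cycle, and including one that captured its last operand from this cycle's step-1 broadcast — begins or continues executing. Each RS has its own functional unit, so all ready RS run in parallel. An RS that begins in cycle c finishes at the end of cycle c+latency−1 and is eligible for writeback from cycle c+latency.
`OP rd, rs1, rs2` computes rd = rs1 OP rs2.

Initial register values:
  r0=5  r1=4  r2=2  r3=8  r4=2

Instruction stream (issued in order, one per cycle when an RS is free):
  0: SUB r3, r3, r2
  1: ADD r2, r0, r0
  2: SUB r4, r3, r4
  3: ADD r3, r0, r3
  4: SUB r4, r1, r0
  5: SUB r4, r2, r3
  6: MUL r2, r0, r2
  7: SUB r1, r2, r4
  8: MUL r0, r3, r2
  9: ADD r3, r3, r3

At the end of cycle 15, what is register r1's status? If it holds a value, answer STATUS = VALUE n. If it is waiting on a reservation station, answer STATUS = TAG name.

STATUS = VALUE 51

  c1: issue SUB r3<-Add1  regs: r0:5,r1:4,r2:2,r3:Add1,r4:2
  c2: issue ADD r2<-Add2  regs: r0:5,r1:4,r2:Add2,r3:Add1,r4:2
  c3: CDB Add1=6; issue SUB r4<-Add1  regs: r0:5,r1:4,r2:Add2,r3:6,r4:Add1
  c4: CDB Add2=10; issue ADD r3<-Add2  regs: r0:5,r1:4,r2:10,r3:Add2,r4:Add1
  c5: CDB Add1=4; issue SUB r4<-Add1  regs: r0:5,r1:4,r2:10,r3:Add2,r4:Add1
  c6: CDB Add2=11; issue SUB r4<-Add2  regs: r0:5,r1:4,r2:10,r3:11,r4:Add2
  c7: CDB Add1=-1; issue MUL r2<-Mul1  regs: r0:5,r1:4,r2:Mul1,r3:11,r4:Add2
  c8: CDB Add2=-1; issue SUB r1<-Add1  regs: r0:5,r1:Add1,r2:Mul1,r3:11,r4:-1
  c9: issue MUL r0<-Mul2  regs: r0:Mul2,r1:Add1,r2:Mul1,r3:11,r4:-1
  c10: issue ADD r3<-Add2  regs: r0:Mul2,r1:Add1,r2:Mul1,r3:Add2,r4:-1
  c11: CDB Mul1=50  regs: r0:Mul2,r1:Add1,r2:50,r3:Add2,r4:-1
  c12: CDB Add2=22  regs: r0:Mul2,r1:Add1,r2:50,r3:22,r4:-1
  c13: CDB Add1=51  regs: r0:Mul2,r1:51,r2:50,r3:22,r4:-1
  c14: -  regs: r0:Mul2,r1:51,r2:50,r3:22,r4:-1
  c15: CDB Mul2=550  regs: r0:550,r1:51,r2:50,r3:22,r4:-1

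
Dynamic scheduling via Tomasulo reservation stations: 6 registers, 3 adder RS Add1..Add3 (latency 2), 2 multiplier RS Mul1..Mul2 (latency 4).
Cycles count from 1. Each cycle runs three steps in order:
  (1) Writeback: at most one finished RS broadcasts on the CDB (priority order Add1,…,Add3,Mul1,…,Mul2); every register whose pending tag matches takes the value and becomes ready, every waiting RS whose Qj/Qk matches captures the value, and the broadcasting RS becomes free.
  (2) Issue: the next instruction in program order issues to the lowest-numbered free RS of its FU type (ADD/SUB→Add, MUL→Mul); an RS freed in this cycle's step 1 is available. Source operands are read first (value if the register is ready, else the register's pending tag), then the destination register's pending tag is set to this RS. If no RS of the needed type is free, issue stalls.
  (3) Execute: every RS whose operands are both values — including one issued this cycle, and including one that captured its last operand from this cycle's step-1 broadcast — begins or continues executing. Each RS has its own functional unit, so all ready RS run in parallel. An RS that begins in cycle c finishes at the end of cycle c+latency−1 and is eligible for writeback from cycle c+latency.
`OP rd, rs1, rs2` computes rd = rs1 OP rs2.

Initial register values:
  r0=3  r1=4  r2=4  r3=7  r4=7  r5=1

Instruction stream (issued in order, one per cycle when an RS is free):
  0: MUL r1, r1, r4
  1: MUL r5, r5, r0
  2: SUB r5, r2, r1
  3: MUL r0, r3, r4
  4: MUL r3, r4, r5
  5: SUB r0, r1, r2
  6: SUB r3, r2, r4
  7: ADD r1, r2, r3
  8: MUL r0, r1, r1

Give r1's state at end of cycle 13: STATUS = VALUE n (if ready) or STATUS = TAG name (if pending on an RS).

  c1: issue MUL r1<-Mul1  regs: r0:3,r1:Mul1,r2:4,r3:7,r4:7,r5:1
  c2: issue MUL r5<-Mul2  regs: r0:3,r1:Mul1,r2:4,r3:7,r4:7,r5:Mul2
  c3: issue SUB r5<-Add1  regs: r0:3,r1:Mul1,r2:4,r3:7,r4:7,r5:Add1
  c4: stall  regs: r0:3,r1:Mul1,r2:4,r3:7,r4:7,r5:Add1
  c5: CDB Mul1=28; issue MUL r0<-Mul1  regs: r0:Mul1,r1:28,r2:4,r3:7,r4:7,r5:Add1
  c6: CDB Mul2=3; issue MUL r3<-Mul2  regs: r0:Mul1,r1:28,r2:4,r3:Mul2,r4:7,r5:Add1
  c7: CDB Add1=-24; issue SUB r0<-Add1  regs: r0:Add1,r1:28,r2:4,r3:Mul2,r4:7,r5:-24
  c8: issue SUB r3<-Add2  regs: r0:Add1,r1:28,r2:4,r3:Add2,r4:7,r5:-24
  c9: CDB Add1=24; issue ADD r1<-Add1  regs: r0:24,r1:Add1,r2:4,r3:Add2,r4:7,r5:-24
  c10: CDB Add2=-3; stall  regs: r0:24,r1:Add1,r2:4,r3:-3,r4:7,r5:-24
  c11: CDB Mul1=49; issue MUL r0<-Mul1  regs: r0:Mul1,r1:Add1,r2:4,r3:-3,r4:7,r5:-24
  c12: CDB Add1=1  regs: r0:Mul1,r1:1,r2:4,r3:-3,r4:7,r5:-24
  c13: CDB Mul2=-168  regs: r0:Mul1,r1:1,r2:4,r3:-3,r4:7,r5:-24

STATUS = VALUE 1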